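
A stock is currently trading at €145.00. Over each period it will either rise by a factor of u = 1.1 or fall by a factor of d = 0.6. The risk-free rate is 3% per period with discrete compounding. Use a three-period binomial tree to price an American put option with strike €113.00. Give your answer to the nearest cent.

€6.23

Risk-neutral probability p = (1 + 0.03 − 0.6)/(1.1 − 0.6) = 0.4300/0.5000 = 0.8600
Terminal stock prices: S_uuu = 193, S_uud = 105.3, S_udd = 57.42, S_ddd = 31.32
Terminal payoffs (K − S): max(-80, 0) = 0, max(7.73, 0) = 7.73, max(55.58, 0) = 55.58, max(81.68, 0) = 81.68
Node uu (S = 175.5): continuation = 1/1.03·[0.8600·0.0000 + 0.1400·7.7300] = 1.0507; exercise value = 0.0000 ≤ continuation, so V_uu = 1.0507
Node ud (S = 95.7): continuation = 1/1.03·[0.8600·7.7300 + 0.1400·55.5800] = 14.0087; exercise value = 17.3000 > continuation, so V_ud = 17.3000 (exercise)
Node dd (S = 52.2): continuation = 1/1.03·[0.8600·55.5800 + 0.1400·81.6800] = 57.5087; exercise value = 60.8000 > continuation, so V_dd = 60.8000 (exercise)
Node u (S = 159.5): continuation = 1/1.03·[0.8600·1.0507 + 0.1400·17.3000] = 3.2287; exercise value = 0.0000 ≤ continuation, so V_u = 3.2287
Node d (S = 87): continuation = 1/1.03·[0.8600·17.3000 + 0.1400·60.8000] = 22.7087; exercise value = 26.0000 > continuation, so V_d = 26.0000 (exercise)
Node 0 (S = 145): continuation = 1/1.03·[0.8600·3.2287 + 0.1400·26.0000] = 6.2298; exercise value = 0.0000 ≤ continuation, so V_0 = 6.2298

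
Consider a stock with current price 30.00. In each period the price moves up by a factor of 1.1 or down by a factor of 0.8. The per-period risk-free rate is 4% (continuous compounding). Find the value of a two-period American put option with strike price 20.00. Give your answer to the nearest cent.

Risk-neutral probability p = (e^0.04 − 0.8)/(1.1 − 0.8) = 0.2408/0.3000 = 0.8027
Terminal stock prices: S_uu = 36.3, S_ud = 26.4, S_dd = 19.2
Terminal payoffs (K − S): max(-16.3, 0) = 0, max(-6.4, 0) = 0, max(0.8, 0) = 0.8
Node u (S = 33): continuation = e^(−0.04)·[0.8027·0.0000 + 0.1973·0.0000] = 0.0000; exercise value = 0.0000 ≤ continuation, so V_u = 0.0000
Node d (S = 24): continuation = e^(−0.04)·[0.8027·0.0000 + 0.1973·0.8000] = 0.1516; exercise value = 0.0000 ≤ continuation, so V_d = 0.1516
Node 0 (S = 30): continuation = e^(−0.04)·[0.8027·0.0000 + 0.1973·0.1516] = 0.0287; exercise value = 0.0000 ≤ continuation, so V_0 = 0.0287

0.03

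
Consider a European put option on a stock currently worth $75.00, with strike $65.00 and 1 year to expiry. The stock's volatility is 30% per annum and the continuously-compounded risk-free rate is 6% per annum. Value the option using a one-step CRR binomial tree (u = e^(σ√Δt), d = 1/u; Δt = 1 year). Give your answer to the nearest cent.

CRR parameters: u = e^(σ√Δt) = e^(0.3·√1) = 1.3499, d = 1/u = 0.7408
Per-period rate: rΔt = 0.06·1 = 0.06, so R = e^0.06 = 1.0618
Risk-neutral probability p = (e^0.06 − 0.7408)/(1.3499 − 0.7408) = 0.3210/0.6090 = 0.5271
Terminal stock prices: S_u = 101.2, S_d = 55.56
Terminal payoffs (K − S): max(-36.24, 0) = 0, max(9.439, 0) = 9.439
Node 0 (S = 75): V_0 = e^(−0.06)·[0.5271·0.0000 + 0.4729·9.4386] = 4.2037

$4.20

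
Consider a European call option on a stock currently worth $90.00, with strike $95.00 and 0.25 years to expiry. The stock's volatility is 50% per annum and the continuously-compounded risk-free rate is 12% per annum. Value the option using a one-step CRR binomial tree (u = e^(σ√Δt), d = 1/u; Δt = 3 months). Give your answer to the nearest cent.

$9.94

CRR parameters: u = e^(σ√Δt) = e^(0.5·√0.25) = 1.2840, d = 1/u = 0.7788
Per-period rate: rΔt = 0.12·0.25 = 0.03, so R = e^0.03 = 1.0305
Risk-neutral probability p = (e^0.03 − 0.7788)/(1.2840 − 0.7788) = 0.2517/0.5052 = 0.4981
Terminal stock prices: S_u = 115.6, S_d = 70.09
Terminal payoffs (S − K): max(20.56, 0) = 20.56, max(-24.91, 0) = 0
Node 0 (S = 90): V_0 = e^(−0.03)·[0.4981·20.5623 + 0.5019·0.0000] = 9.9394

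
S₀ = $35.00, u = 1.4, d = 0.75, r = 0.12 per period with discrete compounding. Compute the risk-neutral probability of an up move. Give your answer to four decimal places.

Risk-neutral probability p = (1 + 0.12 − 0.75)/(1.4 − 0.75) = 0.3700/0.6500 = 0.5692

p = 0.5692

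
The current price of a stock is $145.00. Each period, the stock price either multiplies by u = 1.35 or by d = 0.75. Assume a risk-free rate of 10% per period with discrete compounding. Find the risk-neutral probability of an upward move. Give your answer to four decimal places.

p = 0.5833

Risk-neutral probability p = (1 + 0.1 − 0.75)/(1.35 − 0.75) = 0.3500/0.6000 = 0.5833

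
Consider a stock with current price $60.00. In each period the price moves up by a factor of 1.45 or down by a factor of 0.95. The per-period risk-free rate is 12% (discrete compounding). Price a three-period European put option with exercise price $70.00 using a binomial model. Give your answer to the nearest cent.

Risk-neutral probability p = (1 + 0.12 − 0.95)/(1.45 − 0.95) = 0.1700/0.5000 = 0.3400
Terminal stock prices: S_uuu = 182.9, S_uud = 119.8, S_udd = 78.52, S_ddd = 51.44
Terminal payoffs (K − S): max(-112.9, 0) = 0, max(-49.84, 0) = 0, max(-8.517, 0) = 0, max(18.56, 0) = 18.56
Node uu (S = 126.2): V_uu = 1/1.12·[0.3400·0.0000 + 0.6600·0.0000] = 0.0000
Node ud (S = 82.65): V_ud = 1/1.12·[0.3400·0.0000 + 0.6600·0.0000] = 0.0000
Node dd (S = 54.15): V_dd = 1/1.12·[0.3400·0.0000 + 0.6600·18.5575] = 10.9357
Node u (S = 87): V_u = 1/1.12·[0.3400·0.0000 + 0.6600·0.0000] = 0.0000
Node d (S = 57): V_d = 1/1.12·[0.3400·0.0000 + 0.6600·10.9357] = 6.4442
Node 0 (S = 60): V_0 = 1/1.12·[0.3400·0.0000 + 0.6600·6.4442] = 3.7975

$3.80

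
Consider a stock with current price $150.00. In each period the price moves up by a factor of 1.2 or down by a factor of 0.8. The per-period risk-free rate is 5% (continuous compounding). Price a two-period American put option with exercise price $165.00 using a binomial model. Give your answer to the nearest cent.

$20.35

Risk-neutral probability p = (e^0.05 − 0.8)/(1.2 − 0.8) = 0.2513/0.4000 = 0.6282
Terminal stock prices: S_uu = 216, S_ud = 144, S_dd = 96
Terminal payoffs (K − S): max(-51, 0) = 0, max(21, 0) = 21, max(69, 0) = 69
Node u (S = 180): continuation = e^(−0.05)·[0.6282·0.0000 + 0.3718·21.0000] = 7.4275; exercise value = 0.0000 ≤ continuation, so V_u = 7.4275
Node d (S = 120): continuation = e^(−0.05)·[0.6282·21.0000 + 0.3718·69.0000] = 36.9529; exercise value = 45.0000 > continuation, so V_d = 45.0000 (exercise)
Node 0 (S = 150): continuation = e^(−0.05)·[0.6282·7.4275 + 0.3718·45.0000] = 20.3542; exercise value = 15.0000 ≤ continuation, so V_0 = 20.3542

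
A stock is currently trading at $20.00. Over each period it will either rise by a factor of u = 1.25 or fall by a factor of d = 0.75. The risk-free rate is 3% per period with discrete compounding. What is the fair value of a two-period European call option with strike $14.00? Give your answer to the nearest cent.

Risk-neutral probability p = (1 + 0.03 − 0.75)/(1.25 − 0.75) = 0.2800/0.5000 = 0.5600
Terminal stock prices: S_uu = 31.25, S_ud = 18.75, S_dd = 11.25
Terminal payoffs (S − K): max(17.25, 0) = 17.25, max(4.75, 0) = 4.75, max(-2.75, 0) = 0
Node u (S = 25): V_u = 1/1.03·[0.5600·17.2500 + 0.4400·4.7500] = 11.4078
Node d (S = 15): V_d = 1/1.03·[0.5600·4.7500 + 0.4400·0.0000] = 2.5825
Node 0 (S = 20): V_0 = 1/1.03·[0.5600·11.4078 + 0.4400·2.5825] = 7.3055

$7.31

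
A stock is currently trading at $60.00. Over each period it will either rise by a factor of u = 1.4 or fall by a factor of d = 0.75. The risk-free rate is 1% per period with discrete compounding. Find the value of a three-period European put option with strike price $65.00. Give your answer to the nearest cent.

$15.76

Risk-neutral probability p = (1 + 0.01 − 0.75)/(1.4 − 0.75) = 0.2600/0.6500 = 0.4000
Terminal stock prices: S_uuu = 164.6, S_uud = 88.2, S_udd = 47.25, S_ddd = 25.31
Terminal payoffs (K − S): max(-99.64, 0) = 0, max(-23.2, 0) = 0, max(17.75, 0) = 17.75, max(39.69, 0) = 39.69
Node uu (S = 117.6): V_uu = 1/1.01·[0.4000·0.0000 + 0.6000·0.0000] = 0.0000
Node ud (S = 63): V_ud = 1/1.01·[0.4000·0.0000 + 0.6000·17.7500] = 10.5446
Node dd (S = 33.75): V_dd = 1/1.01·[0.4000·17.7500 + 0.6000·39.6875] = 30.6064
Node u (S = 84): V_u = 1/1.01·[0.4000·0.0000 + 0.6000·10.5446] = 6.2641
Node d (S = 45): V_d = 1/1.01·[0.4000·10.5446 + 0.6000·30.6064] = 22.3581
Node 0 (S = 60): V_0 = 1/1.01·[0.4000·6.2641 + 0.6000·22.3581] = 15.7629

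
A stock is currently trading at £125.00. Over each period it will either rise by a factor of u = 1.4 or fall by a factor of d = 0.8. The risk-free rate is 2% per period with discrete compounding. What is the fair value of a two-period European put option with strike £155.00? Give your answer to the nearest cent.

Risk-neutral probability p = (1 + 0.02 − 0.8)/(1.4 − 0.8) = 0.2200/0.6000 = 0.3667
Terminal stock prices: S_uu = 245, S_ud = 140, S_dd = 80
Terminal payoffs (K − S): max(-90, 0) = 0, max(15, 0) = 15, max(75, 0) = 75
Node u (S = 175): V_u = 1/1.02·[0.3667·0.0000 + 0.6333·15.0000] = 9.3137
Node d (S = 100): V_d = 1/1.02·[0.3667·15.0000 + 0.6333·75.0000] = 51.9608
Node 0 (S = 125): V_0 = 1/1.02·[0.3667·9.3137 + 0.6333·51.9608] = 35.6113

£35.61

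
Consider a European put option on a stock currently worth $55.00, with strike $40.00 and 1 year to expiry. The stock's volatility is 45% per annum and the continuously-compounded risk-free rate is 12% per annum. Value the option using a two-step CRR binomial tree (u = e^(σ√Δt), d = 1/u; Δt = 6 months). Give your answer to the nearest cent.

CRR parameters: u = e^(σ√Δt) = e^(0.45·√0.5) = 1.3746, d = 1/u = 0.7275
Per-period rate: rΔt = 0.12·0.5 = 0.06, so R = e^0.06 = 1.0618
Risk-neutral probability p = (e^0.06 − 0.7275)/(1.3746 − 0.7275) = 0.3344/0.6472 = 0.5167
Terminal stock prices: S_uu = 103.9, S_ud = 55, S_dd = 29.11
Terminal payoffs (K − S): max(-63.93, 0) = 0, max(-15, 0) = 0, max(10.89, 0) = 10.89
Node u (S = 75.61): V_u = e^(−0.06)·[0.5167·0.0000 + 0.4833·0.0000] = 0.0000
Node d (S = 40.01): V_d = e^(−0.06)·[0.5167·0.0000 + 0.4833·10.8942] = 4.9590
Node 0 (S = 55): V_0 = e^(−0.06)·[0.5167·0.0000 + 0.4833·4.9590] = 2.2573

$2.26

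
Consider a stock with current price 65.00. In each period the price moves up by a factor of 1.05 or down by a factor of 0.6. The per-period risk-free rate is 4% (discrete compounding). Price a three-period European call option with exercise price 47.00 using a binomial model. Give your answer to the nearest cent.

23.47

Risk-neutral probability p = (1 + 0.04 − 0.6)/(1.05 − 0.6) = 0.4400/0.4500 = 0.9778
Terminal stock prices: S_uuu = 75.25, S_uud = 43, S_udd = 24.57, S_ddd = 14.04
Terminal payoffs (S − K): max(28.25, 0) = 28.25, max(-4.002, 0) = 0, max(-22.43, 0) = 0, max(-32.96, 0) = 0
Node uu (S = 71.66): V_uu = 1/1.04·[0.9778·28.2456 + 0.0222·0.0000] = 26.5557
Node ud (S = 40.95): V_ud = 1/1.04·[0.9778·0.0000 + 0.0222·0.0000] = 0.0000
Node dd (S = 23.4): V_dd = 1/1.04·[0.9778·0.0000 + 0.0222·0.0000] = 0.0000
Node u (S = 68.25): V_u = 1/1.04·[0.9778·26.5557 + 0.0222·0.0000] = 24.9669
Node d (S = 39): V_d = 1/1.04·[0.9778·0.0000 + 0.0222·0.0000] = 0.0000
Node 0 (S = 65): V_0 = 1/1.04·[0.9778·24.9669 + 0.0222·0.0000] = 23.4732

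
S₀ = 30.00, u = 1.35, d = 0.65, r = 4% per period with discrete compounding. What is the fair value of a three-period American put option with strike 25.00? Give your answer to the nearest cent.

3.77

Risk-neutral probability p = (1 + 0.04 − 0.65)/(1.35 − 0.65) = 0.3900/0.7000 = 0.5571
Terminal stock prices: S_uuu = 73.81, S_uud = 35.54, S_udd = 17.11, S_ddd = 8.239
Terminal payoffs (K − S): max(-48.81, 0) = 0, max(-10.54, 0) = 0, max(7.889, 0) = 7.889, max(16.76, 0) = 16.76
Node uu (S = 54.68): continuation = 1/1.04·[0.5571·0.0000 + 0.4429·0.0000] = 0.0000; exercise value = 0.0000 ≤ continuation, so V_uu = 0.0000
Node ud (S = 26.32): continuation = 1/1.04·[0.5571·0.0000 + 0.4429·7.8887] = 3.3592; exercise value = 0.0000 ≤ continuation, so V_ud = 3.3592
Node dd (S = 12.68): continuation = 1/1.04·[0.5571·7.8887 + 0.4429·16.7613] = 11.3635; exercise value = 12.3250 > continuation, so V_dd = 12.3250 (exercise)
Node u (S = 40.5): continuation = 1/1.04·[0.5571·0.0000 + 0.4429·3.3592] = 1.4304; exercise value = 0.0000 ≤ continuation, so V_u = 1.4304
Node d (S = 19.5): continuation = 1/1.04·[0.5571·3.3592 + 0.4429·12.3250] = 7.0479; exercise value = 5.5000 ≤ continuation, so V_d = 7.0479
Node 0 (S = 30): continuation = 1/1.04·[0.5571·1.4304 + 0.4429·7.0479] = 3.7675; exercise value = 0.0000 ≤ continuation, so V_0 = 3.7675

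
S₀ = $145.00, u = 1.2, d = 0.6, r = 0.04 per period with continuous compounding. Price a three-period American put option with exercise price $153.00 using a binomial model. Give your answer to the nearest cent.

$29.09

Risk-neutral probability p = (e^0.04 − 0.6)/(1.2 − 0.6) = 0.4408/0.6000 = 0.7347
Terminal stock prices: S_uuu = 250.6, S_uud = 125.3, S_udd = 62.64, S_ddd = 31.32
Terminal payoffs (K − S): max(-97.56, 0) = 0, max(27.72, 0) = 27.72, max(90.36, 0) = 90.36, max(121.7, 0) = 121.7
Node uu (S = 208.8): continuation = e^(−0.04)·[0.7347·0.0000 + 0.2653·27.7200] = 7.0662; exercise value = 0.0000 ≤ continuation, so V_uu = 7.0662
Node ud (S = 104.4): continuation = e^(−0.04)·[0.7347·27.7200 + 0.2653·90.3600] = 42.6008; exercise value = 48.6000 > continuation, so V_ud = 48.6000 (exercise)
Node dd (S = 52.2): continuation = e^(−0.04)·[0.7347·90.3600 + 0.2653·121.6800] = 94.8008; exercise value = 100.8000 > continuation, so V_dd = 100.8000 (exercise)
Node u (S = 174): continuation = e^(−0.04)·[0.7347·7.0662 + 0.2653·48.6000] = 17.3766; exercise value = 0.0000 ≤ continuation, so V_u = 17.3766
Node d (S = 87): continuation = e^(−0.04)·[0.7347·48.6000 + 0.2653·100.8000] = 60.0008; exercise value = 66.0000 > continuation, so V_d = 66.0000 (exercise)
Node 0 (S = 145): continuation = e^(−0.04)·[0.7347·17.3766 + 0.2653·66.0000] = 29.0899; exercise value = 8.0000 ≤ continuation, so V_0 = 29.0899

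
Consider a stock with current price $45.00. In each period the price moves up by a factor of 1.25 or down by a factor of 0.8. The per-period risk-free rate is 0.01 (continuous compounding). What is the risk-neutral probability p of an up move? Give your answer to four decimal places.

p = 0.4668

Risk-neutral probability p = (e^0.01 − 0.8)/(1.25 − 0.8) = 0.2101/0.4500 = 0.4668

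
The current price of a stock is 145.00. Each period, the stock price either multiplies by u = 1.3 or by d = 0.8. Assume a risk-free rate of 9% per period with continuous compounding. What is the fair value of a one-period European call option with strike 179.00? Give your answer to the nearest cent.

5.11

Risk-neutral probability p = (e^0.09 − 0.8)/(1.3 − 0.8) = 0.2942/0.5000 = 0.5883
Terminal stock prices: S_u = 188.5, S_d = 116
Terminal payoffs (S − K): max(9.5, 0) = 9.5, max(-63, 0) = 0
Node 0 (S = 145): V_0 = e^(−0.09)·[0.5883·9.5000 + 0.4117·0.0000] = 5.1082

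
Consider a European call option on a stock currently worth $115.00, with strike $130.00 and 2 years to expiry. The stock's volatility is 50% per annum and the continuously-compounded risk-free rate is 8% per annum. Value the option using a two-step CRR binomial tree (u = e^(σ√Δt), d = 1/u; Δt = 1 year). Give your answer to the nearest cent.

$32.56

CRR parameters: u = e^(σ√Δt) = e^(0.5·√1) = 1.6487, d = 1/u = 0.6065
Per-period rate: rΔt = 0.08·1 = 0.08, so R = e^0.08 = 1.0833
Risk-neutral probability p = (e^0.08 − 0.6065)/(1.6487 − 0.6065) = 0.4768/1.0422 = 0.4575
Terminal stock prices: S_uu = 312.6, S_ud = 115, S_dd = 42.31
Terminal payoffs (S − K): max(182.6, 0) = 182.6, max(-15, 0) = 0, max(-87.69, 0) = 0
Node u (S = 189.6): V_u = e^(−0.08)·[0.4575·182.6024 + 0.5425·0.0000] = 77.1103
Node d (S = 69.75): V_d = e^(−0.08)·[0.4575·0.0000 + 0.5425·0.0000] = 0.0000
Node 0 (S = 115): V_0 = e^(−0.08)·[0.4575·77.1103 + 0.5425·0.0000] = 32.5625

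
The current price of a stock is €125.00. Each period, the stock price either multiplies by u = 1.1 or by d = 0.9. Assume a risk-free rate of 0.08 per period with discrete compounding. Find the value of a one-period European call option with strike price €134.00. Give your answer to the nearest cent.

€2.92

Risk-neutral probability p = (1 + 0.08 − 0.9)/(1.1 − 0.9) = 0.1800/0.2000 = 0.9000
Terminal stock prices: S_u = 137.5, S_d = 112.5
Terminal payoffs (S − K): max(3.5, 0) = 3.5, max(-21.5, 0) = 0
Node 0 (S = 125): V_0 = 1/1.08·[0.9000·3.5000 + 0.1000·0.0000] = 2.9167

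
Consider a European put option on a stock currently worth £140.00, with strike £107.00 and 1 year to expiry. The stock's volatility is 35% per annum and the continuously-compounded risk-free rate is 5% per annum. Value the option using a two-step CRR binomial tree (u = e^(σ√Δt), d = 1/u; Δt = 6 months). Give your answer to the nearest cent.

£5.38

CRR parameters: u = e^(σ√Δt) = e^(0.35·√0.5) = 1.2808, d = 1/u = 0.7808
Per-period rate: rΔt = 0.05·0.5 = 0.025, so R = e^0.025 = 1.0253
Risk-neutral probability p = (e^0.025 − 0.7808)/(1.2808 − 0.7808) = 0.2446/0.5000 = 0.4891
Terminal stock prices: S_uu = 229.7, S_ud = 140, S_dd = 85.34
Terminal payoffs (K − S): max(-122.7, 0) = 0, max(-33, 0) = 0, max(21.66, 0) = 21.66
Node u (S = 179.3): V_u = e^(−0.025)·[0.4891·0.0000 + 0.5109·0.0000] = 0.0000
Node d (S = 109.3): V_d = e^(−0.025)·[0.4891·0.0000 + 0.5109·21.6579] = 10.7925
Node 0 (S = 140): V_0 = e^(−0.025)·[0.4891·0.0000 + 0.5109·10.7925] = 5.3781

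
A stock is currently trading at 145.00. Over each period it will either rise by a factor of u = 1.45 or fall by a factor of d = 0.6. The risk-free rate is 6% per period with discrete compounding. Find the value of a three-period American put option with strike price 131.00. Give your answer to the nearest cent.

Risk-neutral probability p = (1 + 0.06 − 0.6)/(1.45 − 0.6) = 0.4600/0.8500 = 0.5412
Terminal stock prices: S_uuu = 442.1, S_uud = 182.9, S_udd = 75.69, S_ddd = 31.32
Terminal payoffs (K − S): max(-311.1, 0) = 0, max(-51.92, 0) = 0, max(55.31, 0) = 55.31, max(99.68, 0) = 99.68
Node uu (S = 304.9): continuation = 1/1.06·[0.5412·0.0000 + 0.4588·0.0000] = 0.0000; exercise value = 0.0000 ≤ continuation, so V_uu = 0.0000
Node ud (S = 126.1): continuation = 1/1.06·[0.5412·0.0000 + 0.4588·55.3100] = 23.9411; exercise value = 4.8500 ≤ continuation, so V_ud = 23.9411
Node dd (S = 52.2): continuation = 1/1.06·[0.5412·55.3100 + 0.4588·99.6800] = 71.3849; exercise value = 78.8000 > continuation, so V_dd = 78.8000 (exercise)
Node u (S = 210.2): continuation = 1/1.06·[0.5412·0.0000 + 0.4588·23.9411] = 10.3629; exercise value = 0.0000 ≤ continuation, so V_u = 10.3629
Node d (S = 87): continuation = 1/1.06·[0.5412·23.9411 + 0.4588·78.8000] = 46.3317; exercise value = 44.0000 ≤ continuation, so V_d = 46.3317
Node 0 (S = 145): continuation = 1/1.06·[0.5412·10.3629 + 0.4588·46.3317] = 25.3455; exercise value = 0.0000 ≤ continuation, so V_0 = 25.3455

25.35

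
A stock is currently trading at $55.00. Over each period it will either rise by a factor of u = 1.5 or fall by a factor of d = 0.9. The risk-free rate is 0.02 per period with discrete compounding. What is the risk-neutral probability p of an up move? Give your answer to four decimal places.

p = 0.2000

Risk-neutral probability p = (1 + 0.02 − 0.9)/(1.5 − 0.9) = 0.1200/0.6000 = 0.2000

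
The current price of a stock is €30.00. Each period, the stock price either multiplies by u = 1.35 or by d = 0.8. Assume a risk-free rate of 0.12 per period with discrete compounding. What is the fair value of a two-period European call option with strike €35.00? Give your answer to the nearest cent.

Risk-neutral probability p = (1 + 0.12 − 0.8)/(1.35 − 0.8) = 0.3200/0.5500 = 0.5818
Terminal stock prices: S_uu = 54.68, S_ud = 32.4, S_dd = 19.2
Terminal payoffs (S − K): max(19.68, 0) = 19.68, max(-2.6, 0) = 0, max(-15.8, 0) = 0
Node u (S = 40.5): V_u = 1/1.12·[0.5818·19.6750 + 0.4182·0.0000] = 10.2208
Node d (S = 24): V_d = 1/1.12·[0.5818·0.0000 + 0.4182·0.0000] = 0.0000
Node 0 (S = 30): V_0 = 1/1.12·[0.5818·10.2208 + 0.4182·0.0000] = 5.3095

€5.31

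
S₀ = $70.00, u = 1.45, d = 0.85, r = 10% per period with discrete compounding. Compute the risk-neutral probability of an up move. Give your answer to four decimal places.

Risk-neutral probability p = (1 + 0.1 − 0.85)/(1.45 − 0.85) = 0.2500/0.6000 = 0.4167

p = 0.4167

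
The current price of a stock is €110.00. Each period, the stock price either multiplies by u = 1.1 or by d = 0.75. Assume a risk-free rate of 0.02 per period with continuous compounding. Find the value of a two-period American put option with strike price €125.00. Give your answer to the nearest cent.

Risk-neutral probability p = (e^0.02 − 0.75)/(1.1 − 0.75) = 0.2702/0.3500 = 0.7720
Terminal stock prices: S_uu = 133.1, S_ud = 90.75, S_dd = 61.88
Terminal payoffs (K − S): max(-8.1, 0) = 0, max(34.25, 0) = 34.25, max(63.12, 0) = 63.12
Node u (S = 121): continuation = e^(−0.02)·[0.7720·0.0000 + 0.2280·34.2500] = 7.6542; exercise value = 4.0000 ≤ continuation, so V_u = 7.6542
Node d (S = 82.5): continuation = e^(−0.02)·[0.7720·34.2500 + 0.2280·63.1250] = 40.0248; exercise value = 42.5000 > continuation, so V_d = 42.5000 (exercise)
Node 0 (S = 110): continuation = e^(−0.02)·[0.7720·7.6542 + 0.2280·42.5000] = 15.2901; exercise value = 15.0000 ≤ continuation, so V_0 = 15.2901

€15.29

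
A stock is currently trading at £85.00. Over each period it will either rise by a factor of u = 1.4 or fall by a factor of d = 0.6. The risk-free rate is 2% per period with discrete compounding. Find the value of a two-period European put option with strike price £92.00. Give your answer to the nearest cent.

Risk-neutral probability p = (1 + 0.02 − 0.6)/(1.4 − 0.6) = 0.4200/0.8000 = 0.5250
Terminal stock prices: S_uu = 166.6, S_ud = 71.4, S_dd = 30.6
Terminal payoffs (K − S): max(-74.6, 0) = 0, max(20.6, 0) = 20.6, max(61.4, 0) = 61.4
Node u (S = 119): V_u = 1/1.02·[0.5250·0.0000 + 0.4750·20.6000] = 9.5931
Node d (S = 51): V_d = 1/1.02·[0.5250·20.6000 + 0.4750·61.4000] = 39.1961
Node 0 (S = 85): V_0 = 1/1.02·[0.5250·9.5931 + 0.4750·39.1961] = 23.1907

£23.19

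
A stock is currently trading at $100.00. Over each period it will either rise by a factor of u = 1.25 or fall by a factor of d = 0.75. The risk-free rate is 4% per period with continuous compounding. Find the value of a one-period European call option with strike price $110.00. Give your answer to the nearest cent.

Risk-neutral probability p = (e^0.04 − 0.75)/(1.25 − 0.75) = 0.2908/0.5000 = 0.5816
Terminal stock prices: S_u = 125, S_d = 75
Terminal payoffs (S − K): max(15, 0) = 15, max(-35, 0) = 0
Node 0 (S = 100): V_0 = e^(−0.04)·[0.5816·15.0000 + 0.4184·0.0000] = 8.3822

$8.38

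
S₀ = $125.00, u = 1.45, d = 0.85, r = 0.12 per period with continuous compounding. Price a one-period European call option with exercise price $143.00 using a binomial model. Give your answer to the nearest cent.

Risk-neutral probability p = (e^0.12 − 0.85)/(1.45 − 0.85) = 0.2775/0.6000 = 0.4625
Terminal stock prices: S_u = 181.2, S_d = 106.2
Terminal payoffs (S − K): max(38.25, 0) = 38.25, max(-36.75, 0) = 0
Node 0 (S = 125): V_0 = e^(−0.12)·[0.4625·38.2500 + 0.5375·0.0000] = 15.6900

$15.69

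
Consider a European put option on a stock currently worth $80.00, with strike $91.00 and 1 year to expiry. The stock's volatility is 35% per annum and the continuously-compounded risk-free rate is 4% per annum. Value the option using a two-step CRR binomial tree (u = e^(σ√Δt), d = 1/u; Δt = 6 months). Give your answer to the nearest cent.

$16.30

CRR parameters: u = e^(σ√Δt) = e^(0.35·√0.5) = 1.2808, d = 1/u = 0.7808
Per-period rate: rΔt = 0.04·0.5 = 0.02, so R = e^0.02 = 1.0202
Risk-neutral probability p = (e^0.02 − 0.7808)/(1.2808 − 0.7808) = 0.2394/0.5000 = 0.4788
Terminal stock prices: S_uu = 131.2, S_ud = 80, S_dd = 48.77
Terminal payoffs (K − S): max(-40.24, 0) = 0, max(11, 0) = 11, max(42.23, 0) = 42.23
Node u (S = 102.5): V_u = e^(−0.02)·[0.4788·0.0000 + 0.5212·11.0000] = 5.6192
Node d (S = 62.46): V_d = e^(−0.02)·[0.4788·11.0000 + 0.5212·42.2331] = 26.7373
Node 0 (S = 80): V_0 = e^(−0.02)·[0.4788·5.6192 + 0.5212·26.7373] = 16.2959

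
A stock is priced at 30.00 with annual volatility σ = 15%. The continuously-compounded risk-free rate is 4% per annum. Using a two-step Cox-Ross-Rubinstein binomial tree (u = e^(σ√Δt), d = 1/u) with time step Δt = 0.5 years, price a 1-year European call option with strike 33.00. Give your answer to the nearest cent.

CRR parameters: u = e^(σ√Δt) = e^(0.15·√0.5) = 1.1119, d = 1/u = 0.8994
Per-period rate: rΔt = 0.04·0.5 = 0.02, so R = e^0.02 = 1.0202
Risk-neutral probability p = (e^0.02 − 0.8994)/(1.1119 − 0.8994) = 0.1208/0.2125 = 0.5686
Terminal stock prices: S_uu = 37.09, S_ud = 30, S_dd = 24.27
Terminal payoffs (S − K): max(4.089, 0) = 4.089, max(-3, 0) = 0, max(-8.734, 0) = 0
Node u (S = 33.36): V_u = e^(−0.02)·[0.5686·4.0893 + 0.4314·0.0000] = 2.2790
Node d (S = 26.98): V_d = e^(−0.02)·[0.5686·0.0000 + 0.4314·0.0000] = 0.0000
Node 0 (S = 30): V_0 = e^(−0.02)·[0.5686·2.2790 + 0.4314·0.0000] = 1.2701

1.27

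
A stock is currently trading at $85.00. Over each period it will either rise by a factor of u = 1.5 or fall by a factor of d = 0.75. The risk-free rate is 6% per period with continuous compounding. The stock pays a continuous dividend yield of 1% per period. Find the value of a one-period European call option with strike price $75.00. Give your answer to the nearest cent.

$19.86

Per-period risk-free factor R = e^0.06 = 1.0618; dividend-adjusted growth = e^(0.06−0.01) = 1.0513.
Risk-neutral probability p = (1.0513 − 0.75)/(1.5 − 0.75) = 0.3013/0.7500 = 0.4017
Terminal stock prices: S_u = 127.5, S_d = 63.75
Terminal payoffs (S − K): max(52.5, 0) = 52.5, max(-11.25, 0) = 0
Node 0 (S = 85): V_0 = e^(−0.06)·[0.4017·52.5000 + 0.5983·0.0000] = 19.8609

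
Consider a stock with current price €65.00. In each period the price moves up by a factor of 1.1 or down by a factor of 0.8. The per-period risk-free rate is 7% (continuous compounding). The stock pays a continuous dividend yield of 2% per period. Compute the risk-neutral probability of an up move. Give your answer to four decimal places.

p = 0.8376

Per-period risk-free factor R = e^0.07 = 1.0725; dividend-adjusted growth = e^(0.07−0.02) = 1.0513.
Risk-neutral probability p = (1.0513 − 0.8)/(1.1 − 0.8) = 0.2513/0.3000 = 0.8376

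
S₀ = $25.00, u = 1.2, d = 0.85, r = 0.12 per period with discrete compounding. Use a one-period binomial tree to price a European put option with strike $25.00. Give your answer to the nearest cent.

Risk-neutral probability p = (1 + 0.12 − 0.85)/(1.2 − 0.85) = 0.2700/0.3500 = 0.7714
Terminal stock prices: S_u = 30, S_d = 21.25
Terminal payoffs (K − S): max(-5, 0) = 0, max(3.75, 0) = 3.75
Node 0 (S = 25): V_0 = 1/1.12·[0.7714·0.0000 + 0.2286·3.7500] = 0.7653

$0.77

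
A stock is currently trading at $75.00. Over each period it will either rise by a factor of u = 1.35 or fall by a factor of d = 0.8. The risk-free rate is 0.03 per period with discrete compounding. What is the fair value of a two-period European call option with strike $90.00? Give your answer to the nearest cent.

$7.70

Risk-neutral probability p = (1 + 0.03 − 0.8)/(1.35 − 0.8) = 0.2300/0.5500 = 0.4182
Terminal stock prices: S_uu = 136.7, S_ud = 81, S_dd = 48
Terminal payoffs (S − K): max(46.69, 0) = 46.69, max(-9, 0) = 0, max(-42, 0) = 0
Node u (S = 101.2): V_u = 1/1.03·[0.4182·46.6875 + 0.5818·0.0000] = 18.9552
Node d (S = 60): V_d = 1/1.03·[0.4182·0.0000 + 0.5818·0.0000] = 0.0000
Node 0 (S = 75): V_0 = 1/1.03·[0.4182·18.9552 + 0.5818·0.0000] = 7.6958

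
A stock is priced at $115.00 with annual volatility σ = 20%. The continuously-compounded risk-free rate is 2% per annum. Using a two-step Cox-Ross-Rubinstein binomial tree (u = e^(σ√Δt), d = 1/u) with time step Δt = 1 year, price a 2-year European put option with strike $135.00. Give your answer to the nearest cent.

$23.50

CRR parameters: u = e^(σ√Δt) = e^(0.2·√1) = 1.2214, d = 1/u = 0.8187
Per-period rate: rΔt = 0.02·1 = 0.02, so R = e^0.02 = 1.0202
Risk-neutral probability p = (e^0.02 − 0.8187)/(1.2214 − 0.8187) = 0.2015/0.4027 = 0.5003
Terminal stock prices: S_uu = 171.6, S_ud = 115, S_dd = 77.09
Terminal payoffs (K − S): max(-36.56, 0) = 0, max(20, 0) = 20, max(57.91, 0) = 57.91
Node u (S = 140.5): V_u = e^(−0.02)·[0.5003·0.0000 + 0.4997·20.0000] = 9.7954
Node d (S = 94.15): V_d = e^(−0.02)·[0.5003·20.0000 + 0.4997·57.9132] = 38.1728
Node 0 (S = 115): V_0 = e^(−0.02)·[0.5003·9.7954 + 0.4997·38.1728] = 23.4999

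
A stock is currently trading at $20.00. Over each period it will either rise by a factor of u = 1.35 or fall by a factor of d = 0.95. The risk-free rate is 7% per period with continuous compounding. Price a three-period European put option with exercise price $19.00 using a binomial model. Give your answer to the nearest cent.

$0.50

Risk-neutral probability p = (e^0.07 − 0.95)/(1.35 − 0.95) = 0.1225/0.4000 = 0.3063
Terminal stock prices: S_uuu = 49.21, S_uud = 34.63, S_udd = 24.37, S_ddd = 17.15
Terminal payoffs (K − S): max(-30.21, 0) = 0, max(-15.63, 0) = 0, max(-5.367, 0) = 0, max(1.853, 0) = 1.853
Node uu (S = 36.45): V_uu = e^(−0.07)·[0.3063·0.0000 + 0.6937·0.0000] = 0.0000
Node ud (S = 25.65): V_ud = e^(−0.07)·[0.3063·0.0000 + 0.6937·0.0000] = 0.0000
Node dd (S = 18.05): V_dd = e^(−0.07)·[0.3063·0.0000 + 0.6937·1.8525] = 1.1983
Node u (S = 27): V_u = e^(−0.07)·[0.3063·0.0000 + 0.6937·0.0000] = 0.0000
Node d (S = 19): V_d = e^(−0.07)·[0.3063·0.0000 + 0.6937·1.1983] = 0.7751
Node 0 (S = 20): V_0 = e^(−0.07)·[0.3063·0.0000 + 0.6937·0.7751] = 0.5013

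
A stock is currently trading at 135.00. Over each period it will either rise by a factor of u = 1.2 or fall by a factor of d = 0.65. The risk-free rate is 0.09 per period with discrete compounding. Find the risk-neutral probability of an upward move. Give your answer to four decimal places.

Risk-neutral probability p = (1 + 0.09 − 0.65)/(1.2 − 0.65) = 0.4400/0.5500 = 0.8000

p = 0.8000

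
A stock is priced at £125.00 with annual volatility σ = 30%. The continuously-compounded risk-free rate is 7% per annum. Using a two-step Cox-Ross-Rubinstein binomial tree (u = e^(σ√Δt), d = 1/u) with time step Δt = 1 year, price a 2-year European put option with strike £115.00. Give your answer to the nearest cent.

CRR parameters: u = e^(σ√Δt) = e^(0.3·√1) = 1.3499, d = 1/u = 0.7408
Per-period rate: rΔt = 0.07·1 = 0.07, so R = e^0.07 = 1.0725
Risk-neutral probability p = (e^0.07 − 0.7408)/(1.3499 − 0.7408) = 0.3317/0.6090 = 0.5446
Terminal stock prices: S_uu = 227.8, S_ud = 125, S_dd = 68.6
Terminal payoffs (K − S): max(-112.8, 0) = 0, max(-10, 0) = 0, max(46.4, 0) = 46.4
Node u (S = 168.7): V_u = e^(−0.07)·[0.5446·0.0000 + 0.4554·0.0000] = 0.0000
Node d (S = 92.6): V_d = e^(−0.07)·[0.5446·0.0000 + 0.4554·46.3985] = 19.7009
Node 0 (S = 125): V_0 = e^(−0.07)·[0.5446·0.0000 + 0.4554·19.7009] = 8.3651

£8.37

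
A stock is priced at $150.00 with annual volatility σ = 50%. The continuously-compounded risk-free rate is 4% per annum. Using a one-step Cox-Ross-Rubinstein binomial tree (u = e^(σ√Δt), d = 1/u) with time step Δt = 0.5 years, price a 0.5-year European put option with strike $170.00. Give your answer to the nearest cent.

CRR parameters: u = e^(σ√Δt) = e^(0.5·√0.5) = 1.4241, d = 1/u = 0.7022
Per-period rate: rΔt = 0.04·0.5 = 0.02, so R = e^0.02 = 1.0202
Risk-neutral probability p = (e^0.02 − 0.7022)/(1.4241 − 0.7022) = 0.3180/0.7219 = 0.4405
Terminal stock prices: S_u = 213.6, S_d = 105.3
Terminal payoffs (K − S): max(-43.62, 0) = 0, max(64.67, 0) = 64.67
Node 0 (S = 150): V_0 = e^(−0.02)·[0.4405·0.0000 + 0.5595·64.6717] = 35.4671

$35.47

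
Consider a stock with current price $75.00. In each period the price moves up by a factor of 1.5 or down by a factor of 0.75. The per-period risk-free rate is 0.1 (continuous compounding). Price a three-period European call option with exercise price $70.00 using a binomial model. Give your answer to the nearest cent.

$29.25

Risk-neutral probability p = (e^0.1 − 0.75)/(1.5 − 0.75) = 0.3552/0.7500 = 0.4736
Terminal stock prices: S_uuu = 253.1, S_uud = 126.6, S_udd = 63.28, S_ddd = 31.64
Terminal payoffs (S − K): max(183.1, 0) = 183.1, max(56.56, 0) = 56.56, max(-6.719, 0) = 0, max(-38.36, 0) = 0
Node uu (S = 168.8): V_uu = e^(−0.1)·[0.4736·183.1250 + 0.5264·56.5625] = 105.4114
Node ud (S = 84.38): V_ud = e^(−0.1)·[0.4736·56.5625 + 0.5264·0.0000] = 24.2368
Node dd (S = 42.19): V_dd = e^(−0.1)·[0.4736·0.0000 + 0.5264·0.0000] = 0.0000
Node u (S = 112.5): V_u = e^(−0.1)·[0.4736·105.4114 + 0.5264·24.2368] = 56.7133
Node d (S = 56.25): V_d = e^(−0.1)·[0.4736·24.2368 + 0.5264·0.0000] = 10.3854
Node 0 (S = 75): V_0 = e^(−0.1)·[0.4736·56.7133 + 0.5264·10.3854] = 29.2484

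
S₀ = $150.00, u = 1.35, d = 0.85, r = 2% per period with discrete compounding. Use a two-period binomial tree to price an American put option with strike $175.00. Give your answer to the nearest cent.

$31.36

Risk-neutral probability p = (1 + 0.02 − 0.85)/(1.35 − 0.85) = 0.1700/0.5000 = 0.3400
Terminal stock prices: S_uu = 273.4, S_ud = 172.1, S_dd = 108.4
Terminal payoffs (K − S): max(-98.38, 0) = 0, max(2.875, 0) = 2.875, max(66.63, 0) = 66.63
Node u (S = 202.5): continuation = 1/1.02·[0.3400·0.0000 + 0.6600·2.8750] = 1.8603; exercise value = 0.0000 ≤ continuation, so V_u = 1.8603
Node d (S = 127.5): continuation = 1/1.02·[0.3400·2.8750 + 0.6600·66.6250] = 44.0686; exercise value = 47.5000 > continuation, so V_d = 47.5000 (exercise)
Node 0 (S = 150): continuation = 1/1.02·[0.3400·1.8603 + 0.6600·47.5000] = 31.3554; exercise value = 25.0000 ≤ continuation, so V_0 = 31.3554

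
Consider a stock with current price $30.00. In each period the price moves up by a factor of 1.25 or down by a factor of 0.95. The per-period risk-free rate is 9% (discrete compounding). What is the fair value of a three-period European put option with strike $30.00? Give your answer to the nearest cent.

Risk-neutral probability p = (1 + 0.09 − 0.95)/(1.25 − 0.95) = 0.1400/0.3000 = 0.4667
Terminal stock prices: S_uuu = 58.59, S_uud = 44.53, S_udd = 33.84, S_ddd = 25.72
Terminal payoffs (K − S): max(-28.59, 0) = 0, max(-14.53, 0) = 0, max(-3.844, 0) = 0, max(4.279, 0) = 4.279
Node uu (S = 46.88): V_uu = 1/1.09·[0.4667·0.0000 + 0.5333·0.0000] = 0.0000
Node ud (S = 35.62): V_ud = 1/1.09·[0.4667·0.0000 + 0.5333·0.0000] = 0.0000
Node dd (S = 27.07): V_dd = 1/1.09·[0.4667·0.0000 + 0.5333·4.2788] = 2.0936
Node u (S = 37.5): V_u = 1/1.09·[0.4667·0.0000 + 0.5333·0.0000] = 0.0000
Node d (S = 28.5): V_d = 1/1.09·[0.4667·0.0000 + 0.5333·2.0936] = 1.0244
Node 0 (S = 30): V_0 = 1/1.09·[0.4667·0.0000 + 0.5333·1.0244] = 0.5012

$0.50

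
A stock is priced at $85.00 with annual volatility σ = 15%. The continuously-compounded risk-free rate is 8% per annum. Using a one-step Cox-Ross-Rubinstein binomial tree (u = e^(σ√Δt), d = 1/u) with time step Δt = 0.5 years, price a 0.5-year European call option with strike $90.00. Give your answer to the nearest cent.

$2.88

CRR parameters: u = e^(σ√Δt) = e^(0.15·√0.5) = 1.1119, d = 1/u = 0.8994
Per-period rate: rΔt = 0.08·0.5 = 0.04, so R = e^0.04 = 1.0408
Risk-neutral probability p = (e^0.04 − 0.8994)/(1.1119 − 0.8994) = 0.1414/0.2125 = 0.6655
Terminal stock prices: S_u = 94.51, S_d = 76.45
Terminal payoffs (S − K): max(4.511, 0) = 4.511, max(-13.55, 0) = 0
Node 0 (S = 85): V_0 = e^(−0.04)·[0.6655·4.5111 + 0.3345·0.0000] = 2.8846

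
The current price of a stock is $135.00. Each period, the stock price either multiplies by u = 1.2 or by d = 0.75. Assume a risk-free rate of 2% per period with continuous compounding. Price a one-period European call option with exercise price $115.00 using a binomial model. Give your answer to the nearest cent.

$27.66

Risk-neutral probability p = (e^0.02 − 0.75)/(1.2 − 0.75) = 0.2702/0.4500 = 0.6004
Terminal stock prices: S_u = 162, S_d = 101.2
Terminal payoffs (S − K): max(47, 0) = 47, max(-13.75, 0) = 0
Node 0 (S = 135): V_0 = e^(−0.02)·[0.6004·47.0000 + 0.3996·0.0000] = 27.6622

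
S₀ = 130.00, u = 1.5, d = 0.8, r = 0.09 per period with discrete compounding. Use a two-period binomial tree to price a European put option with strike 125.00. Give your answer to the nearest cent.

Risk-neutral probability p = (1 + 0.09 − 0.8)/(1.5 − 0.8) = 0.2900/0.7000 = 0.4143
Terminal stock prices: S_uu = 292.5, S_ud = 156, S_dd = 83.2
Terminal payoffs (K − S): max(-167.5, 0) = 0, max(-31, 0) = 0, max(41.8, 0) = 41.8
Node u (S = 195): V_u = 1/1.09·[0.4143·0.0000 + 0.5857·0.0000] = 0.0000
Node d (S = 104): V_d = 1/1.09·[0.4143·0.0000 + 0.5857·41.8000] = 22.4613
Node 0 (S = 130): V_0 = 1/1.09·[0.4143·0.0000 + 0.5857·22.4613] = 12.0697

12.07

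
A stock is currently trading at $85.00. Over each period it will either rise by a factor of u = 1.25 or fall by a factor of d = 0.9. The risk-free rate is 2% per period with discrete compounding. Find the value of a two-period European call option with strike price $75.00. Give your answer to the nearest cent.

$15.47

Risk-neutral probability p = (1 + 0.02 − 0.9)/(1.25 − 0.9) = 0.1200/0.3500 = 0.3429
Terminal stock prices: S_uu = 132.8, S_ud = 95.62, S_dd = 68.85
Terminal payoffs (S − K): max(57.81, 0) = 57.81, max(20.62, 0) = 20.62, max(-6.15, 0) = 0
Node u (S = 106.2): V_u = 1/1.02·[0.3429·57.8125 + 0.6571·20.6250] = 32.7206
Node d (S = 76.5): V_d = 1/1.02·[0.3429·20.6250 + 0.6571·0.0000] = 6.9328
Node 0 (S = 85): V_0 = 1/1.02·[0.3429·32.7206 + 0.6571·6.9328] = 15.4650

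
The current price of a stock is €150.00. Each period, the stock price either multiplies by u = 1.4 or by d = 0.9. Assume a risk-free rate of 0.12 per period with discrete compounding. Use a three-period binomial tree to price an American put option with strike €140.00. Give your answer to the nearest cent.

€4.62

Risk-neutral probability p = (1 + 0.12 − 0.9)/(1.4 − 0.9) = 0.2200/0.5000 = 0.4400
Terminal stock prices: S_uuu = 411.6, S_uud = 264.6, S_udd = 170.1, S_ddd = 109.4
Terminal payoffs (K − S): max(-271.6, 0) = 0, max(-124.6, 0) = 0, max(-30.1, 0) = 0, max(30.65, 0) = 30.65
Node uu (S = 294): continuation = 1/1.12·[0.4400·0.0000 + 0.5600·0.0000] = 0.0000; exercise value = 0.0000 ≤ continuation, so V_uu = 0.0000
Node ud (S = 189): continuation = 1/1.12·[0.4400·0.0000 + 0.5600·0.0000] = 0.0000; exercise value = 0.0000 ≤ continuation, so V_ud = 0.0000
Node dd (S = 121.5): continuation = 1/1.12·[0.4400·0.0000 + 0.5600·30.6500] = 15.3250; exercise value = 18.5000 > continuation, so V_dd = 18.5000 (exercise)
Node u (S = 210): continuation = 1/1.12·[0.4400·0.0000 + 0.5600·0.0000] = 0.0000; exercise value = 0.0000 ≤ continuation, so V_u = 0.0000
Node d (S = 135): continuation = 1/1.12·[0.4400·0.0000 + 0.5600·18.5000] = 9.2500; exercise value = 5.0000 ≤ continuation, so V_d = 9.2500
Node 0 (S = 150): continuation = 1/1.12·[0.4400·0.0000 + 0.5600·9.2500] = 4.6250; exercise value = 0.0000 ≤ continuation, so V_0 = 4.6250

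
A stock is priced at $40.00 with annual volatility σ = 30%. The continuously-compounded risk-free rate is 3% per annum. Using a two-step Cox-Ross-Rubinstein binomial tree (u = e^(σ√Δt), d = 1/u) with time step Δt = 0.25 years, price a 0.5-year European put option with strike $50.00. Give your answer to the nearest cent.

$10.19

CRR parameters: u = e^(σ√Δt) = e^(0.3·√0.25) = 1.1618, d = 1/u = 0.8607
Per-period rate: rΔt = 0.03·0.25 = 0.0075, so R = e^0.0075 = 1.0075
Risk-neutral probability p = (e^0.0075 − 0.8607)/(1.1618 − 0.8607) = 0.1468/0.3011 = 0.4876
Terminal stock prices: S_uu = 53.99, S_ud = 40, S_dd = 29.63
Terminal payoffs (K − S): max(-3.994, 0) = 0, max(10, 0) = 10, max(20.37, 0) = 20.37
Node u (S = 46.47): V_u = e^(−0.0075)·[0.4876·0.0000 + 0.5124·10.0000] = 5.0860
Node d (S = 34.43): V_d = e^(−0.0075)·[0.4876·10.0000 + 0.5124·20.3673] = 15.1981
Node 0 (S = 40): V_0 = e^(−0.0075)·[0.4876·5.0860 + 0.5124·15.1981] = 10.1910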